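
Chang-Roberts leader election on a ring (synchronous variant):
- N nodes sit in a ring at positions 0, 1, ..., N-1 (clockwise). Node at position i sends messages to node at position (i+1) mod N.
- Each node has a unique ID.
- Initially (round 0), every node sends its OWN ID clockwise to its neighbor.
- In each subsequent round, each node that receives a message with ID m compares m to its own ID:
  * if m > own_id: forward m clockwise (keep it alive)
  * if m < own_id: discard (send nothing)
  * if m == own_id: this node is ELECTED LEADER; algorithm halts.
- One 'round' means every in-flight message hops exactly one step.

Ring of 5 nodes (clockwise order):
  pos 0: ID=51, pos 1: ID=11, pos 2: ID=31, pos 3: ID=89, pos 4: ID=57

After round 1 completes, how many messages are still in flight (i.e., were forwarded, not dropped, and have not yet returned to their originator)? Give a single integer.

Round 1: pos1(id11) recv 51: fwd; pos2(id31) recv 11: drop; pos3(id89) recv 31: drop; pos4(id57) recv 89: fwd; pos0(id51) recv 57: fwd
After round 1: 3 messages still in flight

Answer: 3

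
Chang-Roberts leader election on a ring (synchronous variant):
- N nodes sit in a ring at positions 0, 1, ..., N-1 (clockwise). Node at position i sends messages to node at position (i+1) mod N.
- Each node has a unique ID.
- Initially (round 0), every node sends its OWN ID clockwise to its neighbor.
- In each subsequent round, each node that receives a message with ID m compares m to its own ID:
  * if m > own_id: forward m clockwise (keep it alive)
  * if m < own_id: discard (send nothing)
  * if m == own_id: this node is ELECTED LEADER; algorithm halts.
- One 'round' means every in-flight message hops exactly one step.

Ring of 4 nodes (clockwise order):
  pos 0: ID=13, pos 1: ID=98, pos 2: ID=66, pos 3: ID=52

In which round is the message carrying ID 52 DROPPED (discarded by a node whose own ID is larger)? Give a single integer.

Round 1: pos1(id98) recv 13: drop; pos2(id66) recv 98: fwd; pos3(id52) recv 66: fwd; pos0(id13) recv 52: fwd
Round 2: pos3(id52) recv 98: fwd; pos0(id13) recv 66: fwd; pos1(id98) recv 52: drop
Round 3: pos0(id13) recv 98: fwd; pos1(id98) recv 66: drop
Round 4: pos1(id98) recv 98: ELECTED
Message ID 52 originates at pos 3; dropped at pos 1 in round 2

Answer: 2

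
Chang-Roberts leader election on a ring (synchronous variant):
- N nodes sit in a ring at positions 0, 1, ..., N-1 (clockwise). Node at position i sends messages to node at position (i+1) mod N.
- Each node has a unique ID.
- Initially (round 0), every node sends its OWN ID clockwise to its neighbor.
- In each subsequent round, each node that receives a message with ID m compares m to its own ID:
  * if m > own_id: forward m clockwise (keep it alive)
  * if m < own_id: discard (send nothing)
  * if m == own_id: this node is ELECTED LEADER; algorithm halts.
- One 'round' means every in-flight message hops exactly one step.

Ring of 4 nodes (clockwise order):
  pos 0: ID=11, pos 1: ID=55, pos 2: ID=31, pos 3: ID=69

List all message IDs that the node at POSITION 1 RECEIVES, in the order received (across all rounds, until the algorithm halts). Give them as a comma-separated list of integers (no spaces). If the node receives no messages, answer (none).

Round 1: pos1(id55) recv 11: drop; pos2(id31) recv 55: fwd; pos3(id69) recv 31: drop; pos0(id11) recv 69: fwd
Round 2: pos3(id69) recv 55: drop; pos1(id55) recv 69: fwd
Round 3: pos2(id31) recv 69: fwd
Round 4: pos3(id69) recv 69: ELECTED

Answer: 11,69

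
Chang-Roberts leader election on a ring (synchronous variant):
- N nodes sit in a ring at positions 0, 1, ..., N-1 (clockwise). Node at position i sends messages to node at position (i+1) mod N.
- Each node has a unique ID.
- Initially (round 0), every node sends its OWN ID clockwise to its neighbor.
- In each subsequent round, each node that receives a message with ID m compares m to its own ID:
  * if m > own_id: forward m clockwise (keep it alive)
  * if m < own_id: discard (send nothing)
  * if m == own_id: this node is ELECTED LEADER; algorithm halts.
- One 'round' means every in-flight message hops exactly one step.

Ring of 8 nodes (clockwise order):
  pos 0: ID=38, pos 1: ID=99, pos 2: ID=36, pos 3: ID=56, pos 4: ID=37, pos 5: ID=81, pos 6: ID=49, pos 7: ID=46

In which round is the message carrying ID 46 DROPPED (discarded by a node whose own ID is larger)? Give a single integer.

Answer: 2

Derivation:
Round 1: pos1(id99) recv 38: drop; pos2(id36) recv 99: fwd; pos3(id56) recv 36: drop; pos4(id37) recv 56: fwd; pos5(id81) recv 37: drop; pos6(id49) recv 81: fwd; pos7(id46) recv 49: fwd; pos0(id38) recv 46: fwd
Round 2: pos3(id56) recv 99: fwd; pos5(id81) recv 56: drop; pos7(id46) recv 81: fwd; pos0(id38) recv 49: fwd; pos1(id99) recv 46: drop
Round 3: pos4(id37) recv 99: fwd; pos0(id38) recv 81: fwd; pos1(id99) recv 49: drop
Round 4: pos5(id81) recv 99: fwd; pos1(id99) recv 81: drop
Round 5: pos6(id49) recv 99: fwd
Round 6: pos7(id46) recv 99: fwd
Round 7: pos0(id38) recv 99: fwd
Round 8: pos1(id99) recv 99: ELECTED
Message ID 46 originates at pos 7; dropped at pos 1 in round 2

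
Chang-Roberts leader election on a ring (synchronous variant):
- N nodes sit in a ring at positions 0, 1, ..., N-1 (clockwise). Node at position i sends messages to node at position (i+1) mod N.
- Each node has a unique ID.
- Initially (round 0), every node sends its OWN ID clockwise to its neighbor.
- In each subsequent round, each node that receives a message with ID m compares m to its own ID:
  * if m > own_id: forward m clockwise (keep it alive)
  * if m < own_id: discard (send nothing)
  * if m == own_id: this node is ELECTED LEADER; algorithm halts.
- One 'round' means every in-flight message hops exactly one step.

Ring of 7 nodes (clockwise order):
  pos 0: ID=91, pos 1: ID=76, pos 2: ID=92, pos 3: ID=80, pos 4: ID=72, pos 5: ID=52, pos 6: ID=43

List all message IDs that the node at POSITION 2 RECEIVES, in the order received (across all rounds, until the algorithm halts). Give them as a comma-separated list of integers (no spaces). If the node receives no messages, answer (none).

Round 1: pos1(id76) recv 91: fwd; pos2(id92) recv 76: drop; pos3(id80) recv 92: fwd; pos4(id72) recv 80: fwd; pos5(id52) recv 72: fwd; pos6(id43) recv 52: fwd; pos0(id91) recv 43: drop
Round 2: pos2(id92) recv 91: drop; pos4(id72) recv 92: fwd; pos5(id52) recv 80: fwd; pos6(id43) recv 72: fwd; pos0(id91) recv 52: drop
Round 3: pos5(id52) recv 92: fwd; pos6(id43) recv 80: fwd; pos0(id91) recv 72: drop
Round 4: pos6(id43) recv 92: fwd; pos0(id91) recv 80: drop
Round 5: pos0(id91) recv 92: fwd
Round 6: pos1(id76) recv 92: fwd
Round 7: pos2(id92) recv 92: ELECTED

Answer: 76,91,92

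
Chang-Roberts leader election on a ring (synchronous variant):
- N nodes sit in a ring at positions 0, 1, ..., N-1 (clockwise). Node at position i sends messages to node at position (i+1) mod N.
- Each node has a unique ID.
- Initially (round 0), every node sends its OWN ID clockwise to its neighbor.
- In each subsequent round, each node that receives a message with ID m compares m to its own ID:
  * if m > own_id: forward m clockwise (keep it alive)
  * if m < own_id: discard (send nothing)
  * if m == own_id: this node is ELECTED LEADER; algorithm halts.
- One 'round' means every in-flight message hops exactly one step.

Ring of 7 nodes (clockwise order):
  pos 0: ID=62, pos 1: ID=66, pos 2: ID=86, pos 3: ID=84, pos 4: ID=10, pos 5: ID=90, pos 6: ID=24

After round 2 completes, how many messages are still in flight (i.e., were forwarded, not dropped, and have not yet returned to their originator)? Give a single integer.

Round 1: pos1(id66) recv 62: drop; pos2(id86) recv 66: drop; pos3(id84) recv 86: fwd; pos4(id10) recv 84: fwd; pos5(id90) recv 10: drop; pos6(id24) recv 90: fwd; pos0(id62) recv 24: drop
Round 2: pos4(id10) recv 86: fwd; pos5(id90) recv 84: drop; pos0(id62) recv 90: fwd
After round 2: 2 messages still in flight

Answer: 2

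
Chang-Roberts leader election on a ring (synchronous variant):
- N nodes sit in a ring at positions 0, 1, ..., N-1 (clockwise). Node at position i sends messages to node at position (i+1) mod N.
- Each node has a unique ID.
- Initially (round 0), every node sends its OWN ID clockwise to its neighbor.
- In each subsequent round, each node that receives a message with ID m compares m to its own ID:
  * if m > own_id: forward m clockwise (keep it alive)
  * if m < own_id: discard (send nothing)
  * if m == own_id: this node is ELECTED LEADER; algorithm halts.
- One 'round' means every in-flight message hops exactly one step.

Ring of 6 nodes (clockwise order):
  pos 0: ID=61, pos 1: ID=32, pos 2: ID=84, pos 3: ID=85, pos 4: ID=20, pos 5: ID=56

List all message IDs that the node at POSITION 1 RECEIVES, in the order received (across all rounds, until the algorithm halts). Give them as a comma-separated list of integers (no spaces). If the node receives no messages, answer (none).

Answer: 61,85

Derivation:
Round 1: pos1(id32) recv 61: fwd; pos2(id84) recv 32: drop; pos3(id85) recv 84: drop; pos4(id20) recv 85: fwd; pos5(id56) recv 20: drop; pos0(id61) recv 56: drop
Round 2: pos2(id84) recv 61: drop; pos5(id56) recv 85: fwd
Round 3: pos0(id61) recv 85: fwd
Round 4: pos1(id32) recv 85: fwd
Round 5: pos2(id84) recv 85: fwd
Round 6: pos3(id85) recv 85: ELECTED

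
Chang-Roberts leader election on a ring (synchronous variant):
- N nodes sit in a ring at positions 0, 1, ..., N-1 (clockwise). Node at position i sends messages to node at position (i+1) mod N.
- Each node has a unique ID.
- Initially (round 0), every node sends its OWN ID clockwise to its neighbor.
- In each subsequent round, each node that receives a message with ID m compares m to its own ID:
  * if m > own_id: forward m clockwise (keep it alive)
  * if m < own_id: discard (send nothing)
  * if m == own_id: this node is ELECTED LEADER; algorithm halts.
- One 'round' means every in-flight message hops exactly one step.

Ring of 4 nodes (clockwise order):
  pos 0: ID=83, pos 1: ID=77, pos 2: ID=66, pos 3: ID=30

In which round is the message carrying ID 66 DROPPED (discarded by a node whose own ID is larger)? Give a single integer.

Round 1: pos1(id77) recv 83: fwd; pos2(id66) recv 77: fwd; pos3(id30) recv 66: fwd; pos0(id83) recv 30: drop
Round 2: pos2(id66) recv 83: fwd; pos3(id30) recv 77: fwd; pos0(id83) recv 66: drop
Round 3: pos3(id30) recv 83: fwd; pos0(id83) recv 77: drop
Round 4: pos0(id83) recv 83: ELECTED
Message ID 66 originates at pos 2; dropped at pos 0 in round 2

Answer: 2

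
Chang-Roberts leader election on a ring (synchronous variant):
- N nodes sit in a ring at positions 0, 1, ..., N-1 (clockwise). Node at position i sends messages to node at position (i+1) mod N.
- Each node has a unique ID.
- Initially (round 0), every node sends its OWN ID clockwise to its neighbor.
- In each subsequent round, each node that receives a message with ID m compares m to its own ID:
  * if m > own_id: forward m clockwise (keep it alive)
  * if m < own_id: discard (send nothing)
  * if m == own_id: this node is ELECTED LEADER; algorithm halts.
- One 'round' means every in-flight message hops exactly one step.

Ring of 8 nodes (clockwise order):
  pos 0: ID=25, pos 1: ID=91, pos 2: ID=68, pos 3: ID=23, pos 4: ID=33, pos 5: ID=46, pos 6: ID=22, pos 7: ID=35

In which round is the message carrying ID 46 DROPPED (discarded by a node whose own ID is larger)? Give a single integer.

Round 1: pos1(id91) recv 25: drop; pos2(id68) recv 91: fwd; pos3(id23) recv 68: fwd; pos4(id33) recv 23: drop; pos5(id46) recv 33: drop; pos6(id22) recv 46: fwd; pos7(id35) recv 22: drop; pos0(id25) recv 35: fwd
Round 2: pos3(id23) recv 91: fwd; pos4(id33) recv 68: fwd; pos7(id35) recv 46: fwd; pos1(id91) recv 35: drop
Round 3: pos4(id33) recv 91: fwd; pos5(id46) recv 68: fwd; pos0(id25) recv 46: fwd
Round 4: pos5(id46) recv 91: fwd; pos6(id22) recv 68: fwd; pos1(id91) recv 46: drop
Round 5: pos6(id22) recv 91: fwd; pos7(id35) recv 68: fwd
Round 6: pos7(id35) recv 91: fwd; pos0(id25) recv 68: fwd
Round 7: pos0(id25) recv 91: fwd; pos1(id91) recv 68: drop
Round 8: pos1(id91) recv 91: ELECTED
Message ID 46 originates at pos 5; dropped at pos 1 in round 4

Answer: 4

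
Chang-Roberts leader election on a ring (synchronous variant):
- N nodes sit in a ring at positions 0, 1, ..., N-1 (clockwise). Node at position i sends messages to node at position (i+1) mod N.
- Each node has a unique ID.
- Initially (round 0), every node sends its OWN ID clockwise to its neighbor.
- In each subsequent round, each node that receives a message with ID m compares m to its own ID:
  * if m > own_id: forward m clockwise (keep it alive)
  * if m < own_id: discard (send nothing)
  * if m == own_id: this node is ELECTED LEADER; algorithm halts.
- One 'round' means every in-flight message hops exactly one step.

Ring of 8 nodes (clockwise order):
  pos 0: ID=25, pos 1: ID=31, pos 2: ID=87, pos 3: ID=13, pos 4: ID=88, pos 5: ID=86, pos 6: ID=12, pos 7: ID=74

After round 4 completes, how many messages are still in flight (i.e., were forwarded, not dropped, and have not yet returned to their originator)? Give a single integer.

Round 1: pos1(id31) recv 25: drop; pos2(id87) recv 31: drop; pos3(id13) recv 87: fwd; pos4(id88) recv 13: drop; pos5(id86) recv 88: fwd; pos6(id12) recv 86: fwd; pos7(id74) recv 12: drop; pos0(id25) recv 74: fwd
Round 2: pos4(id88) recv 87: drop; pos6(id12) recv 88: fwd; pos7(id74) recv 86: fwd; pos1(id31) recv 74: fwd
Round 3: pos7(id74) recv 88: fwd; pos0(id25) recv 86: fwd; pos2(id87) recv 74: drop
Round 4: pos0(id25) recv 88: fwd; pos1(id31) recv 86: fwd
After round 4: 2 messages still in flight

Answer: 2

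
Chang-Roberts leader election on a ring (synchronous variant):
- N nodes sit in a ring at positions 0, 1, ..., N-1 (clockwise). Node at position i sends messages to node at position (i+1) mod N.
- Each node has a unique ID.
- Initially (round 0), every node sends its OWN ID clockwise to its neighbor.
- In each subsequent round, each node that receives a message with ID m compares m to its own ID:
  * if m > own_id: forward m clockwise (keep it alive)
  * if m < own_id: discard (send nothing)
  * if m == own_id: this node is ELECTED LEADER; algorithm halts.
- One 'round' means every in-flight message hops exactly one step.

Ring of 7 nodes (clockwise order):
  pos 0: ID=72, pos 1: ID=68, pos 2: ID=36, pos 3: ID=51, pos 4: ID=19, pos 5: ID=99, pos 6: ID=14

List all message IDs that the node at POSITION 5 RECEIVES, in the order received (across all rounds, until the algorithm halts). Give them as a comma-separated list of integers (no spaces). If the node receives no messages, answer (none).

Answer: 19,51,68,72,99

Derivation:
Round 1: pos1(id68) recv 72: fwd; pos2(id36) recv 68: fwd; pos3(id51) recv 36: drop; pos4(id19) recv 51: fwd; pos5(id99) recv 19: drop; pos6(id14) recv 99: fwd; pos0(id72) recv 14: drop
Round 2: pos2(id36) recv 72: fwd; pos3(id51) recv 68: fwd; pos5(id99) recv 51: drop; pos0(id72) recv 99: fwd
Round 3: pos3(id51) recv 72: fwd; pos4(id19) recv 68: fwd; pos1(id68) recv 99: fwd
Round 4: pos4(id19) recv 72: fwd; pos5(id99) recv 68: drop; pos2(id36) recv 99: fwd
Round 5: pos5(id99) recv 72: drop; pos3(id51) recv 99: fwd
Round 6: pos4(id19) recv 99: fwd
Round 7: pos5(id99) recv 99: ELECTED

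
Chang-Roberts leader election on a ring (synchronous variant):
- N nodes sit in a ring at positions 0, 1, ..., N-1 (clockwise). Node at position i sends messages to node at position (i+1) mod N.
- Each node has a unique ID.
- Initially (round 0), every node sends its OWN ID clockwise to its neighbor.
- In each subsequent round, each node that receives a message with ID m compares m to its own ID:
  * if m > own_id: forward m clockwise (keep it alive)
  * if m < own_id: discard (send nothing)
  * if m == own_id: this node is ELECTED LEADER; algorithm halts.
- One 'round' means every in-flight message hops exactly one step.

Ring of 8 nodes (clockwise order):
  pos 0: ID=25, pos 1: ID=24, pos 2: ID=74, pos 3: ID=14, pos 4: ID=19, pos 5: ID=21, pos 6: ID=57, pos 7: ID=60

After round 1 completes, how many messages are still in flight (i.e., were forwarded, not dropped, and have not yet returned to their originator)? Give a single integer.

Answer: 3

Derivation:
Round 1: pos1(id24) recv 25: fwd; pos2(id74) recv 24: drop; pos3(id14) recv 74: fwd; pos4(id19) recv 14: drop; pos5(id21) recv 19: drop; pos6(id57) recv 21: drop; pos7(id60) recv 57: drop; pos0(id25) recv 60: fwd
After round 1: 3 messages still in flight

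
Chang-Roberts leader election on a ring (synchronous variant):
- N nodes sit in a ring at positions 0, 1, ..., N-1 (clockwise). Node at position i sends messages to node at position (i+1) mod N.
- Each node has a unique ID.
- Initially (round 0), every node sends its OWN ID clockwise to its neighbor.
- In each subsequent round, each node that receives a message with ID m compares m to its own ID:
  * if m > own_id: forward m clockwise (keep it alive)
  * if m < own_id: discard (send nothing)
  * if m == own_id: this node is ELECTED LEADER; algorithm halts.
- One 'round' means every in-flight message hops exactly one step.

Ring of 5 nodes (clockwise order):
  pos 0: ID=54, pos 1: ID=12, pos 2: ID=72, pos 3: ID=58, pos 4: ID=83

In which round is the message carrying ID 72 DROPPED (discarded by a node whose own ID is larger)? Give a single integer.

Answer: 2

Derivation:
Round 1: pos1(id12) recv 54: fwd; pos2(id72) recv 12: drop; pos3(id58) recv 72: fwd; pos4(id83) recv 58: drop; pos0(id54) recv 83: fwd
Round 2: pos2(id72) recv 54: drop; pos4(id83) recv 72: drop; pos1(id12) recv 83: fwd
Round 3: pos2(id72) recv 83: fwd
Round 4: pos3(id58) recv 83: fwd
Round 5: pos4(id83) recv 83: ELECTED
Message ID 72 originates at pos 2; dropped at pos 4 in round 2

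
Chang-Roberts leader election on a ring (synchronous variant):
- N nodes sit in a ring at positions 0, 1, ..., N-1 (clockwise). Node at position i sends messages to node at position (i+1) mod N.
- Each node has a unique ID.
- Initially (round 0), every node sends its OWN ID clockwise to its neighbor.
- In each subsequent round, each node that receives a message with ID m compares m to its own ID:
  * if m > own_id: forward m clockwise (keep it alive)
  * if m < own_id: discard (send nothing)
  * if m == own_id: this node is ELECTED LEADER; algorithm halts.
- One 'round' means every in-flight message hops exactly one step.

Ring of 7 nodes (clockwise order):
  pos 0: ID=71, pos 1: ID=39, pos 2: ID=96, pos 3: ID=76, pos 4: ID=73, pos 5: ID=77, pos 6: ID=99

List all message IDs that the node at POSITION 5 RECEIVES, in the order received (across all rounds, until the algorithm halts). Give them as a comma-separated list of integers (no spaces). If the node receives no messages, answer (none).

Round 1: pos1(id39) recv 71: fwd; pos2(id96) recv 39: drop; pos3(id76) recv 96: fwd; pos4(id73) recv 76: fwd; pos5(id77) recv 73: drop; pos6(id99) recv 77: drop; pos0(id71) recv 99: fwd
Round 2: pos2(id96) recv 71: drop; pos4(id73) recv 96: fwd; pos5(id77) recv 76: drop; pos1(id39) recv 99: fwd
Round 3: pos5(id77) recv 96: fwd; pos2(id96) recv 99: fwd
Round 4: pos6(id99) recv 96: drop; pos3(id76) recv 99: fwd
Round 5: pos4(id73) recv 99: fwd
Round 6: pos5(id77) recv 99: fwd
Round 7: pos6(id99) recv 99: ELECTED

Answer: 73,76,96,99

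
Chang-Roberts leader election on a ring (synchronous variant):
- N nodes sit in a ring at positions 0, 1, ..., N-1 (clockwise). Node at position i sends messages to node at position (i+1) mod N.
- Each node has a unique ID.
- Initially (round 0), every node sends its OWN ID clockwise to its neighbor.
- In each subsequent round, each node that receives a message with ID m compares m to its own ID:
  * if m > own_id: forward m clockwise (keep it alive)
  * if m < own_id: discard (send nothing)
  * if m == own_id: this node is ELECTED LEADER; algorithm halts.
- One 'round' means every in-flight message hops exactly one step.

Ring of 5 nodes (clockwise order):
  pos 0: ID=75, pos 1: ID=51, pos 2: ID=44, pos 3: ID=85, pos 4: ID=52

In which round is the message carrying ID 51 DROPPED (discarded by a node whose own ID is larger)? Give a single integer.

Answer: 2

Derivation:
Round 1: pos1(id51) recv 75: fwd; pos2(id44) recv 51: fwd; pos3(id85) recv 44: drop; pos4(id52) recv 85: fwd; pos0(id75) recv 52: drop
Round 2: pos2(id44) recv 75: fwd; pos3(id85) recv 51: drop; pos0(id75) recv 85: fwd
Round 3: pos3(id85) recv 75: drop; pos1(id51) recv 85: fwd
Round 4: pos2(id44) recv 85: fwd
Round 5: pos3(id85) recv 85: ELECTED
Message ID 51 originates at pos 1; dropped at pos 3 in round 2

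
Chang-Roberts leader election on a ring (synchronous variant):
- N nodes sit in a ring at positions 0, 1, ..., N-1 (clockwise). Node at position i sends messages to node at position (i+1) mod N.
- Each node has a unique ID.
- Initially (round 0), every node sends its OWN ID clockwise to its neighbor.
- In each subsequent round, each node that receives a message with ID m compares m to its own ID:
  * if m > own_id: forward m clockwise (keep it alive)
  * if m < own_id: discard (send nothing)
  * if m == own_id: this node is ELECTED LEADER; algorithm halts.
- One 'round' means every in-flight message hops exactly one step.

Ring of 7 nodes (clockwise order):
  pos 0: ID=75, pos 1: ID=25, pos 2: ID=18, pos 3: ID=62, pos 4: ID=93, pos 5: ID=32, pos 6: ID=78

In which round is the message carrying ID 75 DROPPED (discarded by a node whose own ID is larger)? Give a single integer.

Round 1: pos1(id25) recv 75: fwd; pos2(id18) recv 25: fwd; pos3(id62) recv 18: drop; pos4(id93) recv 62: drop; pos5(id32) recv 93: fwd; pos6(id78) recv 32: drop; pos0(id75) recv 78: fwd
Round 2: pos2(id18) recv 75: fwd; pos3(id62) recv 25: drop; pos6(id78) recv 93: fwd; pos1(id25) recv 78: fwd
Round 3: pos3(id62) recv 75: fwd; pos0(id75) recv 93: fwd; pos2(id18) recv 78: fwd
Round 4: pos4(id93) recv 75: drop; pos1(id25) recv 93: fwd; pos3(id62) recv 78: fwd
Round 5: pos2(id18) recv 93: fwd; pos4(id93) recv 78: drop
Round 6: pos3(id62) recv 93: fwd
Round 7: pos4(id93) recv 93: ELECTED
Message ID 75 originates at pos 0; dropped at pos 4 in round 4

Answer: 4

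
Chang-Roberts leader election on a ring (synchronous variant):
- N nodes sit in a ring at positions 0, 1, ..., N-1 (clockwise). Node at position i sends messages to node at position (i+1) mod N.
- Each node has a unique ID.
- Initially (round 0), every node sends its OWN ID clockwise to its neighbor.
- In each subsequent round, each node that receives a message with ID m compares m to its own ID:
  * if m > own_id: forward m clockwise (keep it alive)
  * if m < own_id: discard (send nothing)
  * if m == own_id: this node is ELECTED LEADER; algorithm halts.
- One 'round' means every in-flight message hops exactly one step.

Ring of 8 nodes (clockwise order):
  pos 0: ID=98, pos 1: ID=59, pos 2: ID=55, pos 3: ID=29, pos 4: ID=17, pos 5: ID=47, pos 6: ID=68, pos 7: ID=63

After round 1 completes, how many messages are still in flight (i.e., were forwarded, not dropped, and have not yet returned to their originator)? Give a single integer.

Answer: 5

Derivation:
Round 1: pos1(id59) recv 98: fwd; pos2(id55) recv 59: fwd; pos3(id29) recv 55: fwd; pos4(id17) recv 29: fwd; pos5(id47) recv 17: drop; pos6(id68) recv 47: drop; pos7(id63) recv 68: fwd; pos0(id98) recv 63: drop
After round 1: 5 messages still in flight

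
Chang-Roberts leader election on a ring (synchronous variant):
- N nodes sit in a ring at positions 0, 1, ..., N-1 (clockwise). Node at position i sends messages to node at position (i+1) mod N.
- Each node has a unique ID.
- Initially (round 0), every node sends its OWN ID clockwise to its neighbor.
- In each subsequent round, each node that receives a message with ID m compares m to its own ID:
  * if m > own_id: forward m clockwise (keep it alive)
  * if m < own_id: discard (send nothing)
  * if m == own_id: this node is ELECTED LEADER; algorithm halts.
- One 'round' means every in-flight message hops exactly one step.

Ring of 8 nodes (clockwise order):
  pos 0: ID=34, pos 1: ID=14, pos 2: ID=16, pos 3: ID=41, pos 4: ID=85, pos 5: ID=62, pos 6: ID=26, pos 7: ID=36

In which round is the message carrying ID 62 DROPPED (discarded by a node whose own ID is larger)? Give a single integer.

Round 1: pos1(id14) recv 34: fwd; pos2(id16) recv 14: drop; pos3(id41) recv 16: drop; pos4(id85) recv 41: drop; pos5(id62) recv 85: fwd; pos6(id26) recv 62: fwd; pos7(id36) recv 26: drop; pos0(id34) recv 36: fwd
Round 2: pos2(id16) recv 34: fwd; pos6(id26) recv 85: fwd; pos7(id36) recv 62: fwd; pos1(id14) recv 36: fwd
Round 3: pos3(id41) recv 34: drop; pos7(id36) recv 85: fwd; pos0(id34) recv 62: fwd; pos2(id16) recv 36: fwd
Round 4: pos0(id34) recv 85: fwd; pos1(id14) recv 62: fwd; pos3(id41) recv 36: drop
Round 5: pos1(id14) recv 85: fwd; pos2(id16) recv 62: fwd
Round 6: pos2(id16) recv 85: fwd; pos3(id41) recv 62: fwd
Round 7: pos3(id41) recv 85: fwd; pos4(id85) recv 62: drop
Round 8: pos4(id85) recv 85: ELECTED
Message ID 62 originates at pos 5; dropped at pos 4 in round 7

Answer: 7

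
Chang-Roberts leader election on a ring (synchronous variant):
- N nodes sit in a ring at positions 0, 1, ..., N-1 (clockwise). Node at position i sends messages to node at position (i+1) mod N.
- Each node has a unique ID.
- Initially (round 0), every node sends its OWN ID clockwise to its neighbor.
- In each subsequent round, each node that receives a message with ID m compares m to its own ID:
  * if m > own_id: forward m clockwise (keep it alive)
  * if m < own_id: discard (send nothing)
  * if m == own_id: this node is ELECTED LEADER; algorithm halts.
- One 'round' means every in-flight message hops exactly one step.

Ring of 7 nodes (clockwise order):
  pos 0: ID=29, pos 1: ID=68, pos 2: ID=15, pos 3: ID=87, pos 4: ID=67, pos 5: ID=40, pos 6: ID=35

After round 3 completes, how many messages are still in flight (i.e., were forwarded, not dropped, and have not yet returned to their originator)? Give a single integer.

Round 1: pos1(id68) recv 29: drop; pos2(id15) recv 68: fwd; pos3(id87) recv 15: drop; pos4(id67) recv 87: fwd; pos5(id40) recv 67: fwd; pos6(id35) recv 40: fwd; pos0(id29) recv 35: fwd
Round 2: pos3(id87) recv 68: drop; pos5(id40) recv 87: fwd; pos6(id35) recv 67: fwd; pos0(id29) recv 40: fwd; pos1(id68) recv 35: drop
Round 3: pos6(id35) recv 87: fwd; pos0(id29) recv 67: fwd; pos1(id68) recv 40: drop
After round 3: 2 messages still in flight

Answer: 2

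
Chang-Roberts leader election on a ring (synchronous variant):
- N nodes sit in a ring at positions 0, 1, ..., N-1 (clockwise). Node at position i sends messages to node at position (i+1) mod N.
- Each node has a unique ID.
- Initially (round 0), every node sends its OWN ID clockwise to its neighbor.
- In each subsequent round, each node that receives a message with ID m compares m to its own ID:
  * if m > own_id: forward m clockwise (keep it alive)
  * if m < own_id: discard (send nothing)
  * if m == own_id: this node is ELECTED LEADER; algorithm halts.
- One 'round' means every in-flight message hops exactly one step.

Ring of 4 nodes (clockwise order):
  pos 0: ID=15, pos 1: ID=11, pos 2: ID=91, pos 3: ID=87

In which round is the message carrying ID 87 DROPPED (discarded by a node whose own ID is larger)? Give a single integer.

Answer: 3

Derivation:
Round 1: pos1(id11) recv 15: fwd; pos2(id91) recv 11: drop; pos3(id87) recv 91: fwd; pos0(id15) recv 87: fwd
Round 2: pos2(id91) recv 15: drop; pos0(id15) recv 91: fwd; pos1(id11) recv 87: fwd
Round 3: pos1(id11) recv 91: fwd; pos2(id91) recv 87: drop
Round 4: pos2(id91) recv 91: ELECTED
Message ID 87 originates at pos 3; dropped at pos 2 in round 3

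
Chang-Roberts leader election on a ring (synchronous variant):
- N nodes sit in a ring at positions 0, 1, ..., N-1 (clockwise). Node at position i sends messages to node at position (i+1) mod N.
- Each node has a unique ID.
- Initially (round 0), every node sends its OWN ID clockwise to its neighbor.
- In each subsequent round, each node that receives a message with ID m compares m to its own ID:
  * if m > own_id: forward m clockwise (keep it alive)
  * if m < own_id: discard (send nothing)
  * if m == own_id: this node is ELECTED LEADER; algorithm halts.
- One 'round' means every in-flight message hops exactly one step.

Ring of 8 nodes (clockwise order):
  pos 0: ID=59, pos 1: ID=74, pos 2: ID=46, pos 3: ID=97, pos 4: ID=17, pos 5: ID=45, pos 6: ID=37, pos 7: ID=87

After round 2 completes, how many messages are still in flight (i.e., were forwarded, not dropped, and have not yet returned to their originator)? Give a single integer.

Answer: 2

Derivation:
Round 1: pos1(id74) recv 59: drop; pos2(id46) recv 74: fwd; pos3(id97) recv 46: drop; pos4(id17) recv 97: fwd; pos5(id45) recv 17: drop; pos6(id37) recv 45: fwd; pos7(id87) recv 37: drop; pos0(id59) recv 87: fwd
Round 2: pos3(id97) recv 74: drop; pos5(id45) recv 97: fwd; pos7(id87) recv 45: drop; pos1(id74) recv 87: fwd
After round 2: 2 messages still in flight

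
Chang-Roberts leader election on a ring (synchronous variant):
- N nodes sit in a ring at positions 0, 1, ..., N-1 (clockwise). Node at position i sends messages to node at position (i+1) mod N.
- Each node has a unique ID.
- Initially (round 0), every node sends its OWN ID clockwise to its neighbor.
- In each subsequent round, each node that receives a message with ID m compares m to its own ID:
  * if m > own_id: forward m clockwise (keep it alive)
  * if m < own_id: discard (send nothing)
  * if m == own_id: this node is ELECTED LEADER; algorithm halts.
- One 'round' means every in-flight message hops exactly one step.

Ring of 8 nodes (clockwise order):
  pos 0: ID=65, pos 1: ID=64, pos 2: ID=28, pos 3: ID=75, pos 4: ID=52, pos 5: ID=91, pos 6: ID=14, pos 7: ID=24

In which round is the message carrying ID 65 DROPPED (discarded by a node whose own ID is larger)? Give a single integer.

Answer: 3

Derivation:
Round 1: pos1(id64) recv 65: fwd; pos2(id28) recv 64: fwd; pos3(id75) recv 28: drop; pos4(id52) recv 75: fwd; pos5(id91) recv 52: drop; pos6(id14) recv 91: fwd; pos7(id24) recv 14: drop; pos0(id65) recv 24: drop
Round 2: pos2(id28) recv 65: fwd; pos3(id75) recv 64: drop; pos5(id91) recv 75: drop; pos7(id24) recv 91: fwd
Round 3: pos3(id75) recv 65: drop; pos0(id65) recv 91: fwd
Round 4: pos1(id64) recv 91: fwd
Round 5: pos2(id28) recv 91: fwd
Round 6: pos3(id75) recv 91: fwd
Round 7: pos4(id52) recv 91: fwd
Round 8: pos5(id91) recv 91: ELECTED
Message ID 65 originates at pos 0; dropped at pos 3 in round 3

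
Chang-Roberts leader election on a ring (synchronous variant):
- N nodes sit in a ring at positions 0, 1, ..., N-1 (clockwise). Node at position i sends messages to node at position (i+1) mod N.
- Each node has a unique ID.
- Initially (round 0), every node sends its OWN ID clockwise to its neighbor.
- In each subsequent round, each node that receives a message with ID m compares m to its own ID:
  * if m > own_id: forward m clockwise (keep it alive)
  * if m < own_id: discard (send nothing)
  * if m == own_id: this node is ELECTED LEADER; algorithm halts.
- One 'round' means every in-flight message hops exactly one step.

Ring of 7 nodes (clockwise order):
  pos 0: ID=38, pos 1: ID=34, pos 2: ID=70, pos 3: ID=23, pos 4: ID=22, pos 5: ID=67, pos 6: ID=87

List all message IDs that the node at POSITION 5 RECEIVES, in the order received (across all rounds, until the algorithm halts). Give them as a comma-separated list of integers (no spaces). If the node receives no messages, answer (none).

Answer: 22,23,70,87

Derivation:
Round 1: pos1(id34) recv 38: fwd; pos2(id70) recv 34: drop; pos3(id23) recv 70: fwd; pos4(id22) recv 23: fwd; pos5(id67) recv 22: drop; pos6(id87) recv 67: drop; pos0(id38) recv 87: fwd
Round 2: pos2(id70) recv 38: drop; pos4(id22) recv 70: fwd; pos5(id67) recv 23: drop; pos1(id34) recv 87: fwd
Round 3: pos5(id67) recv 70: fwd; pos2(id70) recv 87: fwd
Round 4: pos6(id87) recv 70: drop; pos3(id23) recv 87: fwd
Round 5: pos4(id22) recv 87: fwd
Round 6: pos5(id67) recv 87: fwd
Round 7: pos6(id87) recv 87: ELECTED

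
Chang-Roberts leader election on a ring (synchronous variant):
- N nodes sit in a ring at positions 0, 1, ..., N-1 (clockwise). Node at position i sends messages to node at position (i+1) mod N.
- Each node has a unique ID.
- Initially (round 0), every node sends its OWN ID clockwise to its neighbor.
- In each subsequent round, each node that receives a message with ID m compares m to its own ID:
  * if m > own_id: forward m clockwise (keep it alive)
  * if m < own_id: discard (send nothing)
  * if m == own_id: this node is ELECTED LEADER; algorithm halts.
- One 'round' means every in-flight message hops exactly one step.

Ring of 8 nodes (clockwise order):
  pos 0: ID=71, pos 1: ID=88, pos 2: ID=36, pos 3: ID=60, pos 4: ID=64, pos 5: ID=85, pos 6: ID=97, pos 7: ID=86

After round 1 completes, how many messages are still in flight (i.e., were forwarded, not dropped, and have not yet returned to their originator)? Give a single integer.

Answer: 3

Derivation:
Round 1: pos1(id88) recv 71: drop; pos2(id36) recv 88: fwd; pos3(id60) recv 36: drop; pos4(id64) recv 60: drop; pos5(id85) recv 64: drop; pos6(id97) recv 85: drop; pos7(id86) recv 97: fwd; pos0(id71) recv 86: fwd
After round 1: 3 messages still in flight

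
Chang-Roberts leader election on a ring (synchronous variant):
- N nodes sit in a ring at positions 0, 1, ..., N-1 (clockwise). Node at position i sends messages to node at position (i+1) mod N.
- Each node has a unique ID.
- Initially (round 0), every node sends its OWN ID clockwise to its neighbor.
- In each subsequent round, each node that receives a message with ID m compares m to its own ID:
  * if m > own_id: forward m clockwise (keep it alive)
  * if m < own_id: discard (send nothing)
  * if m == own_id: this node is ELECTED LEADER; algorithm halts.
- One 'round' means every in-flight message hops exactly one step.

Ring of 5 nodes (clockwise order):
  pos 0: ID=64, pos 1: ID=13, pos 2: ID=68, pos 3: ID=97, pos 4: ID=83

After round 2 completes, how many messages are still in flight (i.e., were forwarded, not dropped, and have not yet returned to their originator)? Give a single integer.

Round 1: pos1(id13) recv 64: fwd; pos2(id68) recv 13: drop; pos3(id97) recv 68: drop; pos4(id83) recv 97: fwd; pos0(id64) recv 83: fwd
Round 2: pos2(id68) recv 64: drop; pos0(id64) recv 97: fwd; pos1(id13) recv 83: fwd
After round 2: 2 messages still in flight

Answer: 2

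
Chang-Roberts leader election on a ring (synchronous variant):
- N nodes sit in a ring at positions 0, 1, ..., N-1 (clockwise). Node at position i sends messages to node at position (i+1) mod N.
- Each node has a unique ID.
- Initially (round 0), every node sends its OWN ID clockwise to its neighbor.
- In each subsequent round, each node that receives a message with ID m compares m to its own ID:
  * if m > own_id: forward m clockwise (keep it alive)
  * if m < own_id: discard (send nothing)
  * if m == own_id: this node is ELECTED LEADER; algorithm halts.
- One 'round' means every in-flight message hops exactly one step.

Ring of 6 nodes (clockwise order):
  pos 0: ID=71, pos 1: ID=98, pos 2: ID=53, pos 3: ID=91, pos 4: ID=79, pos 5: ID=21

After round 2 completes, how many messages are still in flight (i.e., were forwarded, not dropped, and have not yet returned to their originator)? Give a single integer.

Answer: 3

Derivation:
Round 1: pos1(id98) recv 71: drop; pos2(id53) recv 98: fwd; pos3(id91) recv 53: drop; pos4(id79) recv 91: fwd; pos5(id21) recv 79: fwd; pos0(id71) recv 21: drop
Round 2: pos3(id91) recv 98: fwd; pos5(id21) recv 91: fwd; pos0(id71) recv 79: fwd
After round 2: 3 messages still in flight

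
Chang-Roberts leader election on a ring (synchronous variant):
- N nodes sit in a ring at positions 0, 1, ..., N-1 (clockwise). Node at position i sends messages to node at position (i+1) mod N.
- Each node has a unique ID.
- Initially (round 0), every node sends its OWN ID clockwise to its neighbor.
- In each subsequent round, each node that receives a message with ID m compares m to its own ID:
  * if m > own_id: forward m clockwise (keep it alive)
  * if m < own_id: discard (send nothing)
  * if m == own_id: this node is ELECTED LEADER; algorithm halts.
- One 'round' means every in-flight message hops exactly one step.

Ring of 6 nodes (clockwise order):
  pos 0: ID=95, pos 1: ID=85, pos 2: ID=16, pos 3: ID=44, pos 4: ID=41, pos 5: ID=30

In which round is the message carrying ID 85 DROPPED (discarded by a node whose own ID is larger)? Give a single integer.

Answer: 5

Derivation:
Round 1: pos1(id85) recv 95: fwd; pos2(id16) recv 85: fwd; pos3(id44) recv 16: drop; pos4(id41) recv 44: fwd; pos5(id30) recv 41: fwd; pos0(id95) recv 30: drop
Round 2: pos2(id16) recv 95: fwd; pos3(id44) recv 85: fwd; pos5(id30) recv 44: fwd; pos0(id95) recv 41: drop
Round 3: pos3(id44) recv 95: fwd; pos4(id41) recv 85: fwd; pos0(id95) recv 44: drop
Round 4: pos4(id41) recv 95: fwd; pos5(id30) recv 85: fwd
Round 5: pos5(id30) recv 95: fwd; pos0(id95) recv 85: drop
Round 6: pos0(id95) recv 95: ELECTED
Message ID 85 originates at pos 1; dropped at pos 0 in round 5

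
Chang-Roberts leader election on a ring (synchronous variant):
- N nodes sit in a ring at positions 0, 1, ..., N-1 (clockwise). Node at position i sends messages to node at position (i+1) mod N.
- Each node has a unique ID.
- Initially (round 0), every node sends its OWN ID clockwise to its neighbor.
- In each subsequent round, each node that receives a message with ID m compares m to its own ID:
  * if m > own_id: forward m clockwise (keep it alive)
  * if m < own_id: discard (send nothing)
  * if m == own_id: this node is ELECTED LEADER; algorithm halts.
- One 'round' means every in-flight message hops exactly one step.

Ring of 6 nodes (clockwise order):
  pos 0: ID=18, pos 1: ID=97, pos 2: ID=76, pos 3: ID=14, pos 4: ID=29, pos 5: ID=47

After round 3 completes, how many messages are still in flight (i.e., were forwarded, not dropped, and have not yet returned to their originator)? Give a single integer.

Round 1: pos1(id97) recv 18: drop; pos2(id76) recv 97: fwd; pos3(id14) recv 76: fwd; pos4(id29) recv 14: drop; pos5(id47) recv 29: drop; pos0(id18) recv 47: fwd
Round 2: pos3(id14) recv 97: fwd; pos4(id29) recv 76: fwd; pos1(id97) recv 47: drop
Round 3: pos4(id29) recv 97: fwd; pos5(id47) recv 76: fwd
After round 3: 2 messages still in flight

Answer: 2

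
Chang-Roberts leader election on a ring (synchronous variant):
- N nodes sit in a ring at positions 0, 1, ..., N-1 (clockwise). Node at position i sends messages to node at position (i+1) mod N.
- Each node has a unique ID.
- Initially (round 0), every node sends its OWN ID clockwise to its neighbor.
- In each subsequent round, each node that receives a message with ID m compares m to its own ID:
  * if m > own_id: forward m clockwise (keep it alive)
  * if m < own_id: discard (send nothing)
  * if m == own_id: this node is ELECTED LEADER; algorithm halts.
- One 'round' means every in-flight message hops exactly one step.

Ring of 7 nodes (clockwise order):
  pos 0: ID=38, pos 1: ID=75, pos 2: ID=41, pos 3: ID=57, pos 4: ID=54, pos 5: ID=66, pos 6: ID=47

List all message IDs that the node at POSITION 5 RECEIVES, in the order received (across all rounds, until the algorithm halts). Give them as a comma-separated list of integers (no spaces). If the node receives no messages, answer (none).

Answer: 54,57,75

Derivation:
Round 1: pos1(id75) recv 38: drop; pos2(id41) recv 75: fwd; pos3(id57) recv 41: drop; pos4(id54) recv 57: fwd; pos5(id66) recv 54: drop; pos6(id47) recv 66: fwd; pos0(id38) recv 47: fwd
Round 2: pos3(id57) recv 75: fwd; pos5(id66) recv 57: drop; pos0(id38) recv 66: fwd; pos1(id75) recv 47: drop
Round 3: pos4(id54) recv 75: fwd; pos1(id75) recv 66: drop
Round 4: pos5(id66) recv 75: fwd
Round 5: pos6(id47) recv 75: fwd
Round 6: pos0(id38) recv 75: fwd
Round 7: pos1(id75) recv 75: ELECTED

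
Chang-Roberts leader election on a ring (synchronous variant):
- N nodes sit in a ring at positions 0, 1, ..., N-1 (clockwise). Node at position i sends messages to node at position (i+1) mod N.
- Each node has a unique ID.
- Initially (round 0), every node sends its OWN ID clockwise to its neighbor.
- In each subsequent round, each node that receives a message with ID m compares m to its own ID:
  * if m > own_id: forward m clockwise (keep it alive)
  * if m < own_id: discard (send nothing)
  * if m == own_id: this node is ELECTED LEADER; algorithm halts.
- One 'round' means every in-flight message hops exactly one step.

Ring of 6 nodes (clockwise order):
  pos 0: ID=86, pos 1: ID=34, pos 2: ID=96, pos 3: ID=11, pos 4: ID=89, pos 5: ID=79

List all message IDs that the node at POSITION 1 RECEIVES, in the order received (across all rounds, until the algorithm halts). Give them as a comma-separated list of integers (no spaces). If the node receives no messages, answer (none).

Round 1: pos1(id34) recv 86: fwd; pos2(id96) recv 34: drop; pos3(id11) recv 96: fwd; pos4(id89) recv 11: drop; pos5(id79) recv 89: fwd; pos0(id86) recv 79: drop
Round 2: pos2(id96) recv 86: drop; pos4(id89) recv 96: fwd; pos0(id86) recv 89: fwd
Round 3: pos5(id79) recv 96: fwd; pos1(id34) recv 89: fwd
Round 4: pos0(id86) recv 96: fwd; pos2(id96) recv 89: drop
Round 5: pos1(id34) recv 96: fwd
Round 6: pos2(id96) recv 96: ELECTED

Answer: 86,89,96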